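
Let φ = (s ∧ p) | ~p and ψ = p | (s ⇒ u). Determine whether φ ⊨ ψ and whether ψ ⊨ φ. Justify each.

Neither implication holds.

(→) This fails. Under p = F, s = T, u = F, the left side is true but the right side is false.

(←) This fails. Under p = T, s = F, u = F, the left side is false but the right side is true.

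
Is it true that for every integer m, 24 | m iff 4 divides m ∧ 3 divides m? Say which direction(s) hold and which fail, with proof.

[⇒] If 24 ∣ m, write m = 24q. Since 24 = 6·4, m = 4·(6q), so 4 ∣ m; and since 24 = 8·3, m = 3·(8q), so 3 ∣ m.

[⇐] This fails: take m = 12. Both 4 ∣ 12 and 3 ∣ 12, yet 12 is not a multiple of 24 (since 12 = 0·24 + 12), so 24 ∤ 12.

Not equivalent: only (⇒) holds.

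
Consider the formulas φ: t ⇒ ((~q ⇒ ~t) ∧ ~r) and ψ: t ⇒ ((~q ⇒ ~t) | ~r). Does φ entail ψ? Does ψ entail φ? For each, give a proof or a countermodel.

Not equivalent: only (⇒) holds.

[⇒] Assume the antecedent. If t is true, the antecedent forces (t = T, r = F, q = T), and t ⇒ ((~q ⇒ ~t) | ~r) holds there. If t is false, t ⇒ ((~q ⇒ ~t) | ~r) reduces to true regardless of the other variables. Either way t ⇒ ((~q ⇒ ~t) | ~r) holds.

[⇐] This fails. Under t = T, r = F, q = F, the left side is false but the right side is true.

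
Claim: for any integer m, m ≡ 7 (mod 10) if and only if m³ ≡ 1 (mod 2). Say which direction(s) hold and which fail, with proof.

(⇒) holds; (⇐) fails.

(→) Suppose m ≡ 7 (mod 10). Then m³ ≡ 7³ = 343 (mod 10), and since 2 ∣ 10, also m³ ≡ 1 (mod 2).

(←) This fails: take m = 1. Then 1³ = 1 ≡ 1 (mod 2), yet 1 ≡ 1 (mod 10), not 7.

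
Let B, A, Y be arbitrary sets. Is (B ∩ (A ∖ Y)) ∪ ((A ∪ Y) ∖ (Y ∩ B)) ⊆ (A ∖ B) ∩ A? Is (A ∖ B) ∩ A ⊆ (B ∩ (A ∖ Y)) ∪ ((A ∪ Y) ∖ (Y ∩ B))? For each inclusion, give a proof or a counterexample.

(⊆) fails; (⊇) holds.

(⊇) Let x ∈ (A ∖ B) ∩ A. Then either x ∈ A and x ∉ B, Y; or x ∈ A ∩ Y and x ∉ B. In each case x ∈ (B ∩ (A ∖ Y)) ∪ ((A ∪ Y) ∖ (Y ∩ B)), so (A ∖ B) ∩ A ⊆ (B ∩ (A ∖ Y)) ∪ ((A ∪ Y) ∖ (Y ∩ B)).

(⊆) This inclusion fails. Take B = {1}, A = {1}, Y = ∅; then 1 ∈ (B ∩ (A ∖ Y)) ∪ ((A ∪ Y) ∖ (Y ∩ B)) but 1 ∉ (A ∖ B) ∩ A.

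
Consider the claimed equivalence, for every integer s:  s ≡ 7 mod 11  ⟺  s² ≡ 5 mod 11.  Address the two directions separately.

Only the forward implication holds.

Forward direction. Suppose s ≡ 7 mod 11. Write s = 11j + 7. Then (11j + 7)² = 121j² + 154j + 49 = 11(11j² + 14j + 4) + 5, so s² ≡ 5 (mod 11).

Converse. This fails: take s = 4. Then 4² = 16 ≡ 5 (mod 11), yet 4 ≡ 4 (mod 11), not 7.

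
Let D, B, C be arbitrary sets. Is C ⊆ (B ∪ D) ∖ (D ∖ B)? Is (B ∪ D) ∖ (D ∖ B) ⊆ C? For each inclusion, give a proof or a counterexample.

Both inclusions fail.

(⊆) This inclusion fails. Take D = ∅, B = ∅, C = {1}; then 1 ∈ C but 1 ∉ (B ∪ D) ∖ (D ∖ B).

(⊇) This inclusion fails. Take D = ∅, B = {1}, C = ∅; then 1 ∈ (B ∪ D) ∖ (D ∖ B) but 1 ∉ C.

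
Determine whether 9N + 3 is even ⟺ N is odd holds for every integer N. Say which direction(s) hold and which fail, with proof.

The biconditional holds.

(⇒) Suppose 9N + 3 is even. Since 9 is odd, 9N and N have the same parity, so 9N + 3 ≡ N + 3 (mod 2). As 3 is odd, 9N + 3 is even exactly when N is odd. Thus N is odd.

(⇐) Conversely, suppose N is odd; write N = 2j + 1. Then 9N + 3 = 9·(2j + 1) + 3 = 2·9j + 12, which is even.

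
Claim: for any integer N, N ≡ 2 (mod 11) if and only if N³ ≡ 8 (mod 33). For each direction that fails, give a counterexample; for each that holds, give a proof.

[⇒] This fails: take N = 13. Then 13 ≡ 2 (mod 11), but 13³ = 2197 ≡ 19 (mod 33), not 8.

[⇐] Conversely, the residues r modulo 33 with r³ ≡ 8 (mod 33) are exactly {2}, and each is ≡ 2 (mod 11).

Not equivalent: only (⇐) holds.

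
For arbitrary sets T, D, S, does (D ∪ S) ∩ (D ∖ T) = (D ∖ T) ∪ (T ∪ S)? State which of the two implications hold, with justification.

(⊆) Let x ∈ (D ∪ S) ∩ (D ∖ T). Then either x ∈ D and x ∉ T, S; or x ∈ D ∩ S and x ∉ T. In each case x ∈ (D ∖ T) ∪ (T ∪ S), so (D ∪ S) ∩ (D ∖ T) ⊆ (D ∖ T) ∪ (T ∪ S).

(⊇) This inclusion fails. Take T = {1}, D = ∅, S = ∅; then 1 ∈ (D ∖ T) ∪ (T ∪ S) but 1 ∉ (D ∪ S) ∩ (D ∖ T).

(⊆) holds; (⊇) fails.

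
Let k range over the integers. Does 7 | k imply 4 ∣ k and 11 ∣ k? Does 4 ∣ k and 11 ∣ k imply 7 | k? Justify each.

(⇒) This fails: take k = 7. Certainly 7 ∣ 7, but 4 ∤ 7.

(⇐) This fails: take k = 44. Both 4 ∣ 44 and 11 ∣ 44, yet 44 is not a multiple of 7 (since 44 = 6·7 + 2), so 7 ∤ 44.

Neither direction holds.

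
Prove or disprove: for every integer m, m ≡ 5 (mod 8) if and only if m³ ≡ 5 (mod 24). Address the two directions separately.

Only the reverse direction holds.

(⟸) The residues r modulo 24 with r³ ≡ 5 (mod 24) are exactly {5}, and each is ≡ 5 (mod 8).

(⟹) This fails: take m = 13. Then 13 ≡ 5 (mod 8), but 13³ = 2197 ≡ 13 (mod 24), not 5.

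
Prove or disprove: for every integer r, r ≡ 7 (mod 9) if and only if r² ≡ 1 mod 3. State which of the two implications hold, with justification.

(⟹) Suppose r ≡ 7 (mod 9). Then r² ≡ 7² = 49 (mod 9), and since 3 ∣ 9, also r² ≡ 1 (mod 3).

(⟸) This fails: take r = 1. Then 1² = 1 ≡ 1 (mod 3), yet 1 ≡ 1 (mod 9), not 7.

(⇒) holds; (⇐) fails.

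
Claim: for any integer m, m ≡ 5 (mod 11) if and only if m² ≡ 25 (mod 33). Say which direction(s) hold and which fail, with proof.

(→) This fails: take m = 27. Then 27 ≡ 5 (mod 11), but 27² = 729 ≡ 3 (mod 33), not 25.

(←) This fails: take m = 17. Then 17² = 289 ≡ 25 (mod 33), yet 17 ≡ 6 (mod 11), not 5.

Neither direction holds.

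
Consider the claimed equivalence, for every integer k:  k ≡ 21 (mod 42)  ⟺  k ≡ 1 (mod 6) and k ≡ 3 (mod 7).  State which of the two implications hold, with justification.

(→) This fails: k = 21 gives 21 ≡ 21 (mod 42) but 21 ≡ 3 (mod 6), so the conjunction on the right does not hold.

(←) This fails: k = 31 satisfies both congruences on the right (31 ≡ 1 mod 6 and 31 ≡ 3 mod 7) yet 31 ≡ 31 (mod 42), not 21.

Neither implication holds.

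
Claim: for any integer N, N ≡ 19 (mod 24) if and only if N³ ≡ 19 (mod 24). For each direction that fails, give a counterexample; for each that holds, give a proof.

(⟸) Suppose N³ ≡ 19 (mod 24). The only residue r in {0, …, 23} with r³ ≡ 19 (mod 24) is r = 19, so N ≡ 19 (mod 24).

(⟹) Suppose N ≡ 19 (mod 24). Write N = 24j + 19. Then (24j + 19)³ = 13824j³ + 32832j² + 25992j + 6859 = 24(576j³ + 1368j² + 1083j + 285) + 19, so N³ ≡ 19 (mod 24).

Both implications hold.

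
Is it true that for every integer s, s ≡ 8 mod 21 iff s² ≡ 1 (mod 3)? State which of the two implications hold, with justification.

The forward direction holds; the converse fails.

Forward direction. Suppose s ≡ 8 (mod 21). Then s² ≡ 8² = 64 (mod 21), and since 3 ∣ 21, also s² ≡ 1 (mod 3).

Converse. This fails: take s = 1. Then 1² = 1 ≡ 1 (mod 3), yet 1 ≡ 1 (mod 21), not 8.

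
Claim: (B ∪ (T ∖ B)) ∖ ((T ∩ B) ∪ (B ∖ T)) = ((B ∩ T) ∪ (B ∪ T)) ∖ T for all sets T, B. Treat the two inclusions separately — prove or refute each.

(⊆) fails and (⊇) fails.

Forward inclusion. This inclusion fails. Take T = {1}, B = ∅; then 1 ∈ (B ∪ (T ∖ B)) ∖ ((T ∩ B) ∪ (B ∖ T)) but 1 ∉ ((B ∩ T) ∪ (B ∪ T)) ∖ T.

Reverse inclusion. This inclusion fails. Take T = ∅, B = {1}; then 1 ∈ ((B ∩ T) ∪ (B ∪ T)) ∖ T but 1 ∉ (B ∪ (T ∖ B)) ∖ ((T ∩ B) ∪ (B ∖ T)).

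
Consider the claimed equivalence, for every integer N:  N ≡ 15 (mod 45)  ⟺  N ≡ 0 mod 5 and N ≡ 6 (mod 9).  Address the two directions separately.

(⟹) Suppose N ≡ 15 (mod 45); write N = 45j + 15. Since 5 ∣ 45, reducing mod 5 gives N ≡ 15 ≡ 0 (mod 5); since 9 ∣ 45, reducing mod 9 gives N ≡ 15 ≡ 6 (mod 9).

(⟸) Conversely, if N ≡ 0 (mod 5) and N ≡ 6 (mod 9), then by the Chinese remainder theorem N ≡ 15 (mod 45). This is exactly N ≡ 15 (mod 45).

Both directions hold.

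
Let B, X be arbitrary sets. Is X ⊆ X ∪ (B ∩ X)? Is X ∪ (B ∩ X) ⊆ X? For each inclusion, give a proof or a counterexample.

Forward inclusion. Let x ∈ X. Then either x ∈ X and x ∉ B; or x ∈ B ∩ X. In each case x ∈ X ∪ (B ∩ X), so X ⊆ X ∪ (B ∩ X).

Reverse inclusion. Let x ∈ X ∪ (B ∩ X). Then either x ∈ X and x ∉ B; or x ∈ B ∩ X. In each case x ∈ X, so X ∪ (B ∩ X) ⊆ X.

Both inclusions hold; the sets are equal.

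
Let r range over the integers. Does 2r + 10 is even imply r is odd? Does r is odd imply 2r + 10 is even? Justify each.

The forward direction fails; the converse holds.

Forward direction. This fails: take r = 6. Then 2r + 10 = 22, which is even, yet r = 6 is even, not odd.

Converse. Suppose r is odd. Since 2 is even, 2r is even for every r, so 2r + 10 has the same parity as 10, which is even. Hence 2r + 10 is even.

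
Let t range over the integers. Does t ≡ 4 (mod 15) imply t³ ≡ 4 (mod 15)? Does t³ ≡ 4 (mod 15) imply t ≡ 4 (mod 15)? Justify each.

(⟹) Suppose t ≡ 4 (mod 15). Write t = 15j + 4. Then (15j + 4)³ = 3375j³ + 2700j² + 720j + 64 = 15(225j³ + 180j² + 48j + 4) + 4, so t³ ≡ 4 (mod 15).

(⟸) Conversely, suppose t³ ≡ 4 (mod 15). The only residue r in {0, …, 14} with r³ ≡ 4 (mod 15) is r = 4, so t ≡ 4 (mod 15).

The biconditional holds.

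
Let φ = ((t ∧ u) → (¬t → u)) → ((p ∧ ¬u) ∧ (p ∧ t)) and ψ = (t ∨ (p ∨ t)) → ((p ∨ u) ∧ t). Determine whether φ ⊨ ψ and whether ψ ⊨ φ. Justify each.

Only the forward implication holds.

(⟹) Assume the antecedent. If t is true, the antecedent forces (t = T, u = F, p = T), and (t ∨ (p ∨ t)) → ((p ∨ u) ∧ t) holds there. If t is false, the antecedent cannot hold. Either way (t ∨ (p ∨ t)) → ((p ∨ u) ∧ t) holds.

(⟸) This fails. Under t = F, u = F, p = F, the left side is false but the right side is true.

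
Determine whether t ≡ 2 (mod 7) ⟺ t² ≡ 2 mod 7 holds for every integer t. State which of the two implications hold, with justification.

Both directions fail.

Forward direction. This fails: take t = 2. Then 2 ≡ 2 (mod 7), but 2² = 4 ≡ 4 (mod 7), not 2.

Converse. This fails: take t = 3. Then 3² = 9 ≡ 2 (mod 7), yet 3 ≡ 3 (mod 7), not 2.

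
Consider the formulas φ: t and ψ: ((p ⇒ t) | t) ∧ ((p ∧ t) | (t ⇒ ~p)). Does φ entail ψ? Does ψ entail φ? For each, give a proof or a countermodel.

(→) Assume the antecedent. If p is true, the antecedent forces (p = T, t = T), and the consequent holds there. If p is false, the consequent reduces to true regardless of the other variables. Either way the consequent holds.

(←) This fails. Under p = F, t = F, the left side is false but the right side is true.

Only the forward direction holds.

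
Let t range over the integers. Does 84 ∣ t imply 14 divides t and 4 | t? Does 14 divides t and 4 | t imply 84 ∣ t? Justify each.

Only the forward implication holds.

[⇒] If 84 ∣ t, write t = 84q. Since 84 = 6·14, t = 14·(6q), so 14 ∣ t; and since 84 = 21·4, t = 4·(21q), so 4 ∣ t.

[⇐] This fails: take t = 28. Both 14 ∣ 28 and 4 ∣ 28, yet 28 is not a multiple of 84 (since 28 = 0·84 + 28), so 84 ∤ 28.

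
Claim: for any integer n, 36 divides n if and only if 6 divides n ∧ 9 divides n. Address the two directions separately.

(⇒) If 36 ∣ n, write n = 36q. Since 36 = 6·6, n = 6·(6q), so 6 ∣ n; and since 36 = 4·9, n = 9·(4q), so 9 ∣ n.

(⇐) This fails: take n = 18. Both 6 ∣ 18 and 9 ∣ 18, yet 18 is not a multiple of 36 (since 18 = 0·36 + 18), so 36 ∤ 18.

Only the forward implication holds.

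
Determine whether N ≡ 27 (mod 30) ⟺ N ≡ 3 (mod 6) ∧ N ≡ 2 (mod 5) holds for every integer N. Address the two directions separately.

(⟹) Suppose N ≡ 27 (mod 30); write N = 30j + 27. Since 6 ∣ 30, reducing mod 6 gives N ≡ 27 ≡ 3 (mod 6); since 5 ∣ 30, reducing mod 5 gives N ≡ 27 ≡ 2 (mod 5).

(⟸) Conversely, if N ≡ 3 (mod 6) and N ≡ 2 (mod 5), then by the Chinese remainder theorem N ≡ 27 (mod 30). This is exactly N ≡ 27 (mod 30).

Both implications hold.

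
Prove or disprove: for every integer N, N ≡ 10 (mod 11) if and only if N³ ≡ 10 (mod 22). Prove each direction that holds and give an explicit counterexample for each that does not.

(⇐) The residues r modulo 22 with r³ ≡ 10 (mod 22) are exactly {10}, and each is ≡ 10 (mod 11).

(⇒) This fails: take N = 21. Then 21 ≡ 10 (mod 11), but 21³ = 9261 ≡ 21 (mod 22), not 10.

Not equivalent: only (⇐) holds.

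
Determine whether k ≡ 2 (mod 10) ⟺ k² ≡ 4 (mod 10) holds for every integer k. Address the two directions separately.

(⇒) holds; (⇐) fails.

[⇒] Suppose k ≡ 2 (mod 10). Write k = 10j + 2. Then (10j + 2)² = 100j² + 40j + 4 = 10(10j² + 4j) + 4, so k² ≡ 4 (mod 10).

[⇐] This fails: take k = 8. Then 8² = 64 ≡ 4 (mod 10), yet 8 ≡ 8 (mod 10), not 2.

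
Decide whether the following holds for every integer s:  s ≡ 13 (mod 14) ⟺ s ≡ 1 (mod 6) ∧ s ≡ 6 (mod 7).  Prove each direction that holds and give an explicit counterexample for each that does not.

(⟹) This fails: s = 41 gives 41 ≡ 13 (mod 14) but 41 ≡ 5 (mod 6), so the conjunction on the right does not hold.

(⟸) Conversely, if s ≡ 1 (mod 6) and s ≡ 6 (mod 7), then by the Chinese remainder theorem s ≡ 13 (mod 42). Since 13 ≡ 13 (mod 14) and 14 ∣ 42, we get s ≡ 13 (mod 14).

The forward direction fails; the converse holds.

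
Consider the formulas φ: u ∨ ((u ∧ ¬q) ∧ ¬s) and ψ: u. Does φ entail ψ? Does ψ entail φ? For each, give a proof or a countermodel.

(⟹) Assume the antecedent. If q is true, the antecedent forces (q = T, u = T, s = F) or (q = T, u = T, s = T), and u holds there. If q is false, the antecedent forces (q = F, u = T, s = F) or (q = F, u = T, s = T), and u holds there. Either way u holds.

(⟸) Assume the antecedent. If q is true, the antecedent forces (q = T, u = T, s = F) or (q = T, u = T, s = T), and u ∨ ((u ∧ ¬q) ∧ ¬s) holds there. If q is false, the antecedent forces (q = F, u = T, s = F) or (q = F, u = T, s = T), and u ∨ ((u ∧ ¬q) ∧ ¬s) holds there. Either way u ∨ ((u ∧ ¬q) ∧ ¬s) holds.

Both directions hold.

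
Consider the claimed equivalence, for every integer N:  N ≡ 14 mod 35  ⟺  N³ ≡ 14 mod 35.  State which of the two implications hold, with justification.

(⟹) Suppose N ≡ 14 mod 35. Write N = 35j + 14. Then (35j + 14)³ = 42875j³ + 51450j² + 20580j + 2744 = 35(1225j³ + 1470j² + 588j + 78) + 14, so N³ ≡ 14 (mod 35).

(⟸) Conversely, suppose N³ ≡ 14 (mod 35). The only residue r in {0, …, 34} with r³ ≡ 14 (mod 35) is r = 14, so N ≡ 14 (mod 35).

Equivalent; both directions hold.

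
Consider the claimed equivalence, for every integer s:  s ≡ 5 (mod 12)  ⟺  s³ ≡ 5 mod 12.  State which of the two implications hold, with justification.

Equivalent; both directions hold.

(⟹) Suppose s ≡ 5 (mod 12). Write s = 12j + 5. Then (12j + 5)³ = 1728j³ + 2160j² + 900j + 125 = 12(144j³ + 180j² + 75j + 10) + 5, so s³ ≡ 5 (mod 12).

(⟸) Conversely, suppose s³ ≡ 5 (mod 12). The only residue r in {0, …, 11} with r³ ≡ 5 (mod 12) is r = 5, so s ≡ 5 (mod 12).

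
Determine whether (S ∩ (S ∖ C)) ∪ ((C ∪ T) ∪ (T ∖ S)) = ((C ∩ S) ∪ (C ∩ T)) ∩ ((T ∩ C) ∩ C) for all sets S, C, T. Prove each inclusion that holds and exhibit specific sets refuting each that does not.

Only the reverse inclusion holds.

(⟹) This inclusion fails. Take S = {1}, C = ∅, T = ∅; then 1 ∈ (S ∩ (S ∖ C)) ∪ ((C ∪ T) ∪ (T ∖ S)) but 1 ∉ ((C ∩ S) ∪ (C ∩ T)) ∩ ((T ∩ C) ∩ C).

(⟸) Let x ∈ ((C ∩ S) ∪ (C ∩ T)) ∩ ((T ∩ C) ∩ C). Then either x ∈ C ∩ T and x ∉ S; or x ∈ S ∩ C ∩ T. In each case x ∈ (S ∩ (S ∖ C)) ∪ ((C ∪ T) ∪ (T ∖ S)), so ((C ∩ S) ∪ (C ∩ T)) ∩ ((T ∩ C) ∩ C) ⊆ (S ∩ (S ∖ C)) ∪ ((C ∪ T) ∪ (T ∖ S)).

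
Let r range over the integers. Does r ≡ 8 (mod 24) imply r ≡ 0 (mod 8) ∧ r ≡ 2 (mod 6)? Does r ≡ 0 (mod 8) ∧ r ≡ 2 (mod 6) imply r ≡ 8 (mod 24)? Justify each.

(⟹) Suppose r ≡ 8 (mod 24); write r = 24j + 8. Since 8 ∣ 24, reducing mod 8 gives r ≡ 8 ≡ 0 (mod 8); since 6 ∣ 24, reducing mod 6 gives r ≡ 8 ≡ 2 (mod 6).

(⟸) Conversely, if r ≡ 0 (mod 8) and r ≡ 2 (mod 6), then by the Chinese remainder theorem r ≡ 8 (mod 24). This is exactly r ≡ 8 (mod 24).

Both directions hold.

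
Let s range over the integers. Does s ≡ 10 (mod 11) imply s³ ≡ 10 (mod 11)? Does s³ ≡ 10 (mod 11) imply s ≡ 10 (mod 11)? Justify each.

The biconditional holds.

[⇒] Suppose s ≡ 10 (mod 11). Write s = 11j + 10. Then (11j + 10)³ = 1331j³ + 3630j² + 3300j + 1000 = 11(121j³ + 330j² + 300j + 90) + 10, so s³ ≡ 10 (mod 11).

[⇐] For the converse, argue contrapositively. If s ≢ 10 (mod 11), then s is congruent to one of 0, 1, 2, 3, 4, 5, 6, 7, 8, 9 modulo 11, and these give s³ ≡ 0, 1, 8, 5, 9, 4, 7, 2, 6, 3 respectively — never 10.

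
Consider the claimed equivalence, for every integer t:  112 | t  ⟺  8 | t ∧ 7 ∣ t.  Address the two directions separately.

Not equivalent: only (⇒) holds.

(→) If 112 ∣ t, write t = 112q. Since 112 = 14·8, t = 8·(14q), so 8 ∣ t; and since 112 = 16·7, t = 7·(16q), so 7 ∣ t.

(←) This fails: take t = 56. Both 8 ∣ 56 and 7 ∣ 56, yet 56 is not a multiple of 112 (since 56 = 0·112 + 56), so 112 ∤ 56.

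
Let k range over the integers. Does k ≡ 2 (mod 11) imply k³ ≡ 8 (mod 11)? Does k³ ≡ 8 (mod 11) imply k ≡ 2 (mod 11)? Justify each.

Both directions hold.

(→) Suppose k ≡ 2 (mod 11). Write k = 11j + 2. Then (11j + 2)³ = 1331j³ + 726j² + 132j + 8 = 11(121j³ + 66j² + 12j) + 8, so k³ ≡ 8 (mod 11).

(←) For the converse, argue contrapositively. If k ≢ 2 (mod 11), then k is congruent to one of 0, 1, 3, 4, 5, 6, 7, 8, 9, 10 modulo 11, and these give k³ ≡ 0, 1, 5, 9, 4, 7, 2, 6, 3, 10 respectively — never 8.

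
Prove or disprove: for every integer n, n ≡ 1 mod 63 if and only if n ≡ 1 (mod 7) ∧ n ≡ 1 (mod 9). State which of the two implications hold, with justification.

The biconditional holds.

(→) Suppose n ≡ 1 (mod 63); write n = 63j + 1. Since 7 ∣ 63, reducing mod 7 gives n ≡ 1 (mod 7); since 9 ∣ 63, reducing mod 9 gives n ≡ 1 (mod 9).

(←) Conversely, if n ≡ 1 (mod 7) and n ≡ 1 (mod 9), then by the Chinese remainder theorem n ≡ 1 (mod 63). This is exactly n ≡ 1 (mod 63).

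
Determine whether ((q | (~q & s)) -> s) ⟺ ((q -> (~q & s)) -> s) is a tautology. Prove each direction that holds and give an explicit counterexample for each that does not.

Both directions fail.

(⟹) This fails. Under q = F, s = F, the left side is true but the right side is false.

(⟸) This fails. Under q = T, s = F, the left side is false but the right side is true.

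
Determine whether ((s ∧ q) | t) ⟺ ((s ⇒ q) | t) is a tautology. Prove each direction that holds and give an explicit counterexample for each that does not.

Only the forward implication holds.

Forward direction. Assume the antecedent. If t is true, (s ⇒ q) | t reduces to true regardless of the other variables. If t is false, the antecedent forces (s = T, t = F, q = T), and (s ⇒ q) | t holds there. Either way (s ⇒ q) | t holds.

Converse. This fails. Under s = F, t = F, q = F, the left side is false but the right side is true.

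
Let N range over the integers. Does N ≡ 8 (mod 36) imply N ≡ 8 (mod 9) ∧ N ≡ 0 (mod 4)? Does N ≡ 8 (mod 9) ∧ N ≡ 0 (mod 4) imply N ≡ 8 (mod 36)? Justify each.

(→) Suppose N ≡ 8 (mod 36); write N = 36j + 8. Since 9 ∣ 36, reducing mod 9 gives N ≡ 8 (mod 9); since 4 ∣ 36, reducing mod 4 gives N ≡ 8 ≡ 0 (mod 4).

(←) Conversely, if N ≡ 8 (mod 9) and N ≡ 0 (mod 4), then by the Chinese remainder theorem N ≡ 8 (mod 36). This is exactly N ≡ 8 (mod 36).

Both directions hold.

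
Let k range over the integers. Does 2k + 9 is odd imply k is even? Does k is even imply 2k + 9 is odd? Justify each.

[⇒] This fails: take k = 7. Then 2k + 9 = 23, which is odd, yet k = 7 is odd, not even.

[⇐] Suppose k is even. Since 2 is even, 2k is even for every k, so 2k + 9 has the same parity as 9, which is odd. Hence 2k + 9 is odd.

The forward direction fails; the converse holds.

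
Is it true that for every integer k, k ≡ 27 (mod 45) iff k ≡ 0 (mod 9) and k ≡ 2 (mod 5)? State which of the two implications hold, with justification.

(→) Suppose k ≡ 27 (mod 45); write k = 45j + 27. Since 9 ∣ 45, reducing mod 9 gives k ≡ 27 ≡ 0 (mod 9); since 5 ∣ 45, reducing mod 5 gives k ≡ 27 ≡ 2 (mod 5).

(←) Conversely, if k ≡ 0 (mod 9) and k ≡ 2 (mod 5), then by the Chinese remainder theorem k ≡ 27 (mod 45). This is exactly k ≡ 27 (mod 45).

Both implications hold.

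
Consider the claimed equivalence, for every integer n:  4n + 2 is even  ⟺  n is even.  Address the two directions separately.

The forward direction fails; the converse holds.

[⇒] This fails: take n = 5. Then 4n + 2 = 22, which is even, yet n = 5 is odd, not even.

[⇐] Suppose n is even. Since 4 is even, 4n is even for every n, so 4n + 2 has the same parity as 2, which is even. Hence 4n + 2 is even.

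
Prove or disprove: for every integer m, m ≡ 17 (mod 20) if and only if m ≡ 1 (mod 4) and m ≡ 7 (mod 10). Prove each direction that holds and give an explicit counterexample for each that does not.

Forward direction. Suppose m ≡ 17 (mod 20); write m = 20j + 17. Since 4 ∣ 20, reducing mod 4 gives m ≡ 17 ≡ 1 (mod 4); since 10 ∣ 20, reducing mod 10 gives m ≡ 17 ≡ 7 (mod 10).

Converse. If m ≡ 1 (mod 4) and m ≡ 7 (mod 10), then by the Chinese remainder theorem m ≡ 17 (mod 20). This is exactly m ≡ 17 (mod 20).

Equivalent; both directions hold.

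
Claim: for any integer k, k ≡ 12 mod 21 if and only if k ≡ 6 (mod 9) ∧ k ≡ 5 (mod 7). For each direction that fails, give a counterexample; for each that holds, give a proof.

(⟹) This fails: k = 12 gives 12 ≡ 12 (mod 21) but 12 ≡ 3 (mod 9), so the conjunction on the right does not hold.

(⟸) Conversely, if k ≡ 6 (mod 9) and k ≡ 5 (mod 7), then by the Chinese remainder theorem k ≡ 33 (mod 63). Since 33 ≡ 12 (mod 21) and 21 ∣ 63, we get k ≡ 12 (mod 21).

Only the converse holds.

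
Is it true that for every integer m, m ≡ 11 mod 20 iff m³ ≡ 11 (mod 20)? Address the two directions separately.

Both directions hold; the statement is true.

(⇒) Suppose m ≡ 11 mod 20. Write m = 20j + 11. Then (20j + 11)³ = 8000j³ + 13200j² + 7260j + 1331 = 20(400j³ + 660j² + 363j + 66) + 11, so m³ ≡ 11 (mod 20).

(⇐) Conversely, suppose m³ ≡ 11 (mod 20). The only residue r in {0, …, 19} with r³ ≡ 11 (mod 20) is r = 11, so m ≡ 11 (mod 20).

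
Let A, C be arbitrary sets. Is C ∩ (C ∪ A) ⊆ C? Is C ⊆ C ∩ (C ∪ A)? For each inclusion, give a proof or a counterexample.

The two sets are equal.

(⟹) Let x ∈ C ∩ (C ∪ A). Then either x ∈ C and x ∉ A; or x ∈ A ∩ C. In each case x ∈ C, so C ∩ (C ∪ A) ⊆ C.

(⟸) Let x ∈ C. Then either x ∈ C and x ∉ A; or x ∈ A ∩ C. In each case x ∈ C ∩ (C ∪ A), so C ⊆ C ∩ (C ∪ A).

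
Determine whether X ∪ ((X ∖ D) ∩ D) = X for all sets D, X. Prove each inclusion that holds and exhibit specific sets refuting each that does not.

(⟹) Let x ∈ X ∪ ((X ∖ D) ∩ D). Then either x ∈ X and x ∉ D; or x ∈ D ∩ X. In each case x ∈ X, so X ∪ ((X ∖ D) ∩ D) ⊆ X.

(⟸) Let x ∈ X. Then either x ∈ X and x ∉ D; or x ∈ D ∩ X. In each case x ∈ X ∪ ((X ∖ D) ∩ D), so X ⊆ X ∪ ((X ∖ D) ∩ D).

The two sets are equal.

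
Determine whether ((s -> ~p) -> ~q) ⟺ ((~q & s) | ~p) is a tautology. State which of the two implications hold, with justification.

(⇒) fails and (⇐) fails.

[⇒] This fails. Under p = T, s = F, q = F, the left side is true but the right side is false.

[⇐] This fails. Under p = F, s = F, q = T, the left side is false but the right side is true.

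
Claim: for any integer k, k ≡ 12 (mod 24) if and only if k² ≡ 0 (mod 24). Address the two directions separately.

Only the forward direction holds.

(⇐) This fails: take k = 0. Then 0² = 0 ≡ 0 (mod 24), yet 0 ≡ 0 (mod 24), not 12.

(⇒) Suppose k ≡ 12 (mod 24). Write k = 24j + 12. Then (24j + 12)² = 576j² + 576j + 144 = 24(24j² + 24j + 6) + 0, so k² ≡ 0 (mod 24).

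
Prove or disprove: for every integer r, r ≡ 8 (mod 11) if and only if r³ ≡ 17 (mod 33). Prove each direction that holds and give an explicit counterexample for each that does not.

Not equivalent: only (⇐) holds.

[⇒] This fails: take r = 19. Then 19 ≡ 8 (mod 11), but 19³ = 6859 ≡ 28 (mod 33), not 17.

[⇐] Conversely, the residues r modulo 33 with r³ ≡ 17 (mod 33) are exactly {8}, and each is ≡ 8 (mod 11).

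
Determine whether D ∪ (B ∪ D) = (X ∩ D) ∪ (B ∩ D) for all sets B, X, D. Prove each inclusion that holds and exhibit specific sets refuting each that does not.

The sets are not equal: only the reverse inclusion holds.

(⊆) This inclusion fails. Take B = {1}, X = ∅, D = ∅; then 1 ∈ D ∪ (B ∪ D) but 1 ∉ (X ∩ D) ∪ (B ∩ D).

(⊇) Let x ∈ (X ∩ D) ∪ (B ∩ D). Then either x ∈ B ∩ D and x ∉ X; or x ∈ X ∩ D and x ∉ B; or x ∈ B ∩ X ∩ D. In each case x ∈ D ∪ (B ∪ D), so (X ∩ D) ∪ (B ∩ D) ⊆ D ∪ (B ∪ D).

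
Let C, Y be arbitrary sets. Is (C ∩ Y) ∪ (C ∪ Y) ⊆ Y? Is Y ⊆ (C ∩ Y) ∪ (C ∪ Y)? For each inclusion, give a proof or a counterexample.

Only the reverse inclusion holds.

(⊇) Let x ∈ Y. Then either x ∈ Y and x ∉ C; or x ∈ C ∩ Y. In each case x ∈ (C ∩ Y) ∪ (C ∪ Y), so Y ⊆ (C ∩ Y) ∪ (C ∪ Y).

(⊆) This inclusion fails. Take C = {1}, Y = ∅; then 1 ∈ (C ∩ Y) ∪ (C ∪ Y) but 1 ∉ Y.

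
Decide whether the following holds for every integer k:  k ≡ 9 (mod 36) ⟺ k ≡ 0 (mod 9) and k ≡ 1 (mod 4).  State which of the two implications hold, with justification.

Equivalent; both directions hold.

Forward direction. Suppose k ≡ 9 (mod 36); write k = 36j + 9. Since 9 ∣ 36, reducing mod 9 gives k ≡ 9 ≡ 0 (mod 9); since 4 ∣ 36, reducing mod 4 gives k ≡ 9 ≡ 1 (mod 4).

Converse. If k ≡ 0 (mod 9) and k ≡ 1 (mod 4), then by the Chinese remainder theorem k ≡ 9 (mod 36). This is exactly k ≡ 9 (mod 36).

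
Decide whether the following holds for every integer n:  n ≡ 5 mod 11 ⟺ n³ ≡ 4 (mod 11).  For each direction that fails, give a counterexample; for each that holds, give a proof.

Both directions hold.

Forward direction. Suppose n ≡ 5 mod 11. Write n = 11j + 5. Then (11j + 5)³ = 1331j³ + 1815j² + 825j + 125 = 11(121j³ + 165j² + 75j + 11) + 4, so n³ ≡ 4 (mod 11).

Converse. Suppose n³ ≡ 4 (mod 11). The only residue r in {0, …, 10} with r³ ≡ 4 (mod 11) is r = 5, so n ≡ 5 (mod 11).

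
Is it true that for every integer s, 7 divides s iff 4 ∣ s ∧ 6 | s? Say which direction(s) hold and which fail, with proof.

Neither implication holds.

(⟹) This fails: take s = 7. Certainly 7 ∣ 7, but 4 ∤ 7.

(⟸) This fails: take s = 12. Both 4 ∣ 12 and 6 ∣ 12, yet 12 is not a multiple of 7 (since 12 = 1·7 + 5), so 7 ∤ 12.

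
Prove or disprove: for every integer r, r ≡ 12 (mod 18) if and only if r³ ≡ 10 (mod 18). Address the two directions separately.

[⇒] This fails: take r = 12. Then 12 ≡ 12 (mod 18), but 12³ = 1728 ≡ 0 (mod 18), not 10.

[⇐] This fails: take r = 4. Then 4³ = 64 ≡ 10 (mod 18), yet 4 ≡ 4 (mod 18), not 12.

Neither direction holds.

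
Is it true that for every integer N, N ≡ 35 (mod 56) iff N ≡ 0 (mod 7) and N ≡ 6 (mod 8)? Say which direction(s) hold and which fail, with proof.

(⟹) This fails: N = 35 gives 35 ≡ 35 (mod 56) but 35 ≡ 3 (mod 8), so the conjunction on the right does not hold.

(⟸) This fails: N = 14 satisfies both congruences on the right (14 ≡ 0 mod 7 and 14 ≡ 6 mod 8) yet 14 ≡ 14 (mod 56), not 35.

Neither implication holds.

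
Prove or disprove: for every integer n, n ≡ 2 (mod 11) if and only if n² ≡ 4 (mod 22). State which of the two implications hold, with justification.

(⇒) fails and (⇐) fails.

[⇒] This fails: take n = 13. Then 13 ≡ 2 (mod 11), but 13² = 169 ≡ 15 (mod 22), not 4.

[⇐] This fails: take n = 20. Then 20² = 400 ≡ 4 (mod 22), yet 20 ≡ 9 (mod 11), not 2.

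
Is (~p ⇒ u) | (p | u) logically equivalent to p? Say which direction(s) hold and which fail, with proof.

(→) This fails. Under p = F, u = T, the left side is true but the right side is false.

(←) Assume the antecedent. If p is true, (~p ⇒ u) | (p | u) reduces to true regardless of the other variables. If p is false, the antecedent cannot hold. Either way (~p ⇒ u) | (p | u) holds.

Only the converse holds.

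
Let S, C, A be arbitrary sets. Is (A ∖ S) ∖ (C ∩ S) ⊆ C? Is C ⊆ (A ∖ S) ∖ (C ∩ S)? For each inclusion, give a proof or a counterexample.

Forward inclusion. This inclusion fails. Take S = ∅, C = ∅, A = {1}; then 1 ∈ (A ∖ S) ∖ (C ∩ S) but 1 ∉ C.

Reverse inclusion. This inclusion fails. Take S = ∅, C = {1}, A = ∅; then 1 ∈ C but 1 ∉ (A ∖ S) ∖ (C ∩ S).

Neither inclusion holds.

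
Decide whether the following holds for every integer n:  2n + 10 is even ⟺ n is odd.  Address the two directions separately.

(→) This fails: take n = 6. Then 2n + 10 = 22, which is even, yet n = 6 is even, not odd.

(←) Suppose n is odd. Since 2 is even, 2n is even for every n, so 2n + 10 has the same parity as 10, which is even. Hence 2n + 10 is even.

Only the converse holds.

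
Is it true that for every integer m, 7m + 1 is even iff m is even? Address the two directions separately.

(→) This fails: m = 1 gives 7m + 1 = 8, which is even, but 1 is odd, not even.

(←) This also fails: m = 2 is even, but 7m + 1 = 15 is odd, not even.

Neither implication holds.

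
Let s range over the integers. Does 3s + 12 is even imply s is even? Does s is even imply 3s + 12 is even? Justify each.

Equivalent; both directions hold.

(←) Suppose s is even; write s = 2j. Then 3s + 12 = 3·(2j) + 12 = 2·3j + 12, which is even.

(→) Suppose 3s + 12 is even. Since 3 is odd, 3s and s have the same parity, so 3s + 12 ≡ s + 12 (mod 2). As 12 is even, 3s + 12 is even exactly when s is even. Thus s is even.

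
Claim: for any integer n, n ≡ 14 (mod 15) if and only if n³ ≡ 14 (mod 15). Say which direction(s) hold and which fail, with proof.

Both directions hold.

Forward direction. Suppose n ≡ 14 (mod 15). Write n = 15j + 14. Then (15j + 14)³ = 3375j³ + 9450j² + 8820j + 2744 = 15(225j³ + 630j² + 588j + 182) + 14, so n³ ≡ 14 (mod 15).

Converse. Suppose n³ ≡ 14 (mod 15). The only residue r in {0, …, 14} with r³ ≡ 14 (mod 15) is r = 14, so n ≡ 14 (mod 15).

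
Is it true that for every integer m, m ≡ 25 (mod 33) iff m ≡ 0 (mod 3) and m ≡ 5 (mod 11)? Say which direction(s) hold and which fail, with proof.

[⇒] This fails: m = 25 gives 25 ≡ 25 (mod 33) but 25 ≡ 1 (mod 3), so the conjunction on the right does not hold.

[⇐] This fails: m = 27 satisfies both congruences on the right (27 ≡ 0 mod 3 and 27 ≡ 5 mod 11) yet 27 ≡ 27 (mod 33), not 25.

Neither implication holds.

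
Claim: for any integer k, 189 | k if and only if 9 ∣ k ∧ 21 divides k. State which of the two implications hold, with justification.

(⇒) holds; (⇐) fails.

(⇒) If 189 ∣ k, write k = 189q. Since 189 = 21·9, k = 9·(21q), so 9 ∣ k; and since 189 = 9·21, k = 21·(9q), so 21 ∣ k.

(⇐) This fails: take k = 63. Both 9 ∣ 63 and 21 ∣ 63, yet 63 is not a multiple of 189 (since 63 = 0·189 + 63), so 189 ∤ 63.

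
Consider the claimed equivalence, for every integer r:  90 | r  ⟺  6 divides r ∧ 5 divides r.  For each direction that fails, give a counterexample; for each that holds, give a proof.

Only the forward direction holds.

(⇐) This fails: take r = 30. Both 6 ∣ 30 and 5 ∣ 30, yet 30 is not a multiple of 90 (since 30 = 0·90 + 30), so 90 ∤ 30.

(⇒) If 90 ∣ r, write r = 90q. Since 90 = 15·6, r = 6·(15q), so 6 ∣ r; and since 90 = 18·5, r = 5·(18q), so 5 ∣ r.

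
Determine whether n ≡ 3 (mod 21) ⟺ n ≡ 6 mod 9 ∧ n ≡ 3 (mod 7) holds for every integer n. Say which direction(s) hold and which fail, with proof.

(→) This fails: n = 3 gives 3 ≡ 3 (mod 21) but 3 ≡ 3 (mod 9), so the conjunction on the right does not hold.

(←) Conversely, if n ≡ 6 (mod 9) and n ≡ 3 (mod 7), then by the Chinese remainder theorem n ≡ 24 (mod 63). Since 24 ≡ 3 (mod 21) and 21 ∣ 63, we get n ≡ 3 (mod 21).

Only the reverse direction holds.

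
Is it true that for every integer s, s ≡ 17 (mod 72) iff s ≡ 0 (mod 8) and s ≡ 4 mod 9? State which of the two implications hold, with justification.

(⟹) This fails: s = 17 gives 17 ≡ 17 (mod 72) but 17 ≡ 1 (mod 8), so the conjunction on the right does not hold.

(⟸) This fails: s = 40 satisfies both congruences on the right (40 ≡ 0 mod 8 and 40 ≡ 4 mod 9) yet 40 ≡ 40 (mod 72), not 17.

Neither implication holds.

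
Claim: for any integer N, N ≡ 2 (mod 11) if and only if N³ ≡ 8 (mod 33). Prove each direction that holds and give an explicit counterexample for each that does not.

(⟸) The residues r modulo 33 with r³ ≡ 8 (mod 33) are exactly {2}, and each is ≡ 2 (mod 11).

(⟹) This fails: take N = 13. Then 13 ≡ 2 (mod 11), but 13³ = 2197 ≡ 19 (mod 33), not 8.

The forward direction fails; the converse holds.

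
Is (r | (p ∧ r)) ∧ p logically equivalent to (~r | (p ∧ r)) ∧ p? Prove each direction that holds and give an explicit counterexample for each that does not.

[⇒] Assume the antecedent. If r is true, the antecedent forces (r = T, p = T), and (~r | (p ∧ r)) ∧ p holds there. If r is false, the antecedent cannot hold. Either way (~r | (p ∧ r)) ∧ p holds.

[⇐] This fails. Under r = F, p = T, the left side is false but the right side is true.

Not equivalent: only (⇒) holds.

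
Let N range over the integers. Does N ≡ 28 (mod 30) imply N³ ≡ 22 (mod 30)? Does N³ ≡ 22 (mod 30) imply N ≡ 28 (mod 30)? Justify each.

(⇒) Suppose N ≡ 28 (mod 30). Write N = 30j + 28. Then (30j + 28)³ = 27000j³ + 75600j² + 70560j + 21952 = 30(900j³ + 2520j² + 2352j + 731) + 22, so N³ ≡ 22 (mod 30).

(⇐) Conversely, suppose N³ ≡ 22 (mod 30). The only residue r in {0, …, 29} with r³ ≡ 22 (mod 30) is r = 28, so N ≡ 28 (mod 30).

The biconditional holds.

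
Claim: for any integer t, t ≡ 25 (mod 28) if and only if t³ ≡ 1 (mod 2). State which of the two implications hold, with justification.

[⇐] This fails: take t = 1. Then 1³ = 1 ≡ 1 (mod 2), yet 1 ≡ 1 (mod 28), not 25.

[⇒] Suppose t ≡ 25 (mod 28). Then t³ ≡ 25³ = 15625 (mod 28), and since 2 ∣ 28, also t³ ≡ 1 (mod 2).

Only the forward implication holds.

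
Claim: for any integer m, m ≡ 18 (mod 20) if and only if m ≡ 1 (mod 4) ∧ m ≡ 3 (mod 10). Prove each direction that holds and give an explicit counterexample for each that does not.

(→) This fails: m = 18 gives 18 ≡ 18 (mod 20) but 18 ≡ 2 (mod 4), so the conjunction on the right does not hold.

(←) This fails: m = 13 satisfies both congruences on the right (13 ≡ 1 mod 4 and 13 ≡ 3 mod 10) yet 13 ≡ 13 (mod 20), not 18.

Neither direction holds.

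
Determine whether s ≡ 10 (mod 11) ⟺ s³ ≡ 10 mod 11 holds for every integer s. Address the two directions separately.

Equivalent; both directions hold.

[⇒] Suppose s ≡ 10 (mod 11). Write s = 11j + 10. Then (11j + 10)³ = 1331j³ + 3630j² + 3300j + 1000 = 11(121j³ + 330j² + 300j + 90) + 10, so s³ ≡ 10 (mod 11).

[⇐] Conversely, suppose s³ ≡ 10 (mod 11). The only residue r in {0, …, 10} with r³ ≡ 10 (mod 11) is r = 10, so s ≡ 10 (mod 11).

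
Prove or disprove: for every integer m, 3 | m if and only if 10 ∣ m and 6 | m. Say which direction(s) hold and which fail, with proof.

(⟹) This fails: take m = 3. Certainly 3 ∣ 3, but 10 ∤ 3.

(⟸) Suppose 10 ∣ m and 6 ∣ m. Any common multiple of 10 and 6 is a multiple of their lcm; here lcm(10, 6) = 10·6/gcd(10, 6) = 60/2 = 30, so 30 ∣ m. Since 3 ∣ 30, it follows that 3 ∣ m.

Only the converse holds.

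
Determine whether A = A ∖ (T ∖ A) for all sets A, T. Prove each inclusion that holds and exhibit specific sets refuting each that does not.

The two sets are equal.

Reverse inclusion. Let x ∈ A ∖ (T ∖ A). Then either x ∈ A and x ∉ T; or x ∈ A ∩ T. In each case x ∈ A, so A ∖ (T ∖ A) ⊆ A.

Forward inclusion. Let x ∈ A. Then either x ∈ A and x ∉ T; or x ∈ A ∩ T. In each case x ∈ A ∖ (T ∖ A), so A ⊆ A ∖ (T ∖ A).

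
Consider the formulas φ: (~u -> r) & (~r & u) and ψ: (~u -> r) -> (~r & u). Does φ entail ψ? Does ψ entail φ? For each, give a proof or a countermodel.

Not equivalent: only (⇒) holds.

(→) Assume the antecedent. If u is true, the antecedent forces (u = T, r = F), and (~u -> r) -> (~r & u) holds there. If u is false, the antecedent cannot hold. Either way (~u -> r) -> (~r & u) holds.

(←) This fails. Under u = F, r = F, the left side is false but the right side is true.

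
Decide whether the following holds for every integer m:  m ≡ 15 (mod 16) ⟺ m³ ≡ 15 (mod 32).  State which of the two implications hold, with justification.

(⇒) This fails: take m = 31. Then 31 ≡ 15 (mod 16), but 31³ = 29791 ≡ 31 (mod 32), not 15.

(⇐) Conversely, the residues r modulo 32 with r³ ≡ 15 (mod 32) are exactly {15}, and each is ≡ 15 (mod 16).

Not equivalent: only (⇐) holds.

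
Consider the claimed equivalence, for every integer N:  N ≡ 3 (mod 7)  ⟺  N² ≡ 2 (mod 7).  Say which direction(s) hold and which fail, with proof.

(⇒) holds; (⇐) fails.

(⇒) Suppose N ≡ 3 (mod 7). Write N = 7j + 3. Then (7j + 3)² = 49j² + 42j + 9 = 7(7j² + 6j + 1) + 2, so N² ≡ 2 (mod 7).

(⇐) This fails: take N = 4. Then 4² = 16 ≡ 2 (mod 7), yet 4 ≡ 4 (mod 7), not 3.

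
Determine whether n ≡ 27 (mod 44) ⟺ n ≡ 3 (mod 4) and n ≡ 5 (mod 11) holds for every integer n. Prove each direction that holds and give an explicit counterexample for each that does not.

Both directions hold; the statement is true.

(⇒) Suppose n ≡ 27 (mod 44); write n = 44j + 27. Since 4 ∣ 44, reducing mod 4 gives n ≡ 27 ≡ 3 (mod 4); since 11 ∣ 44, reducing mod 11 gives n ≡ 27 ≡ 5 (mod 11).

(⇐) Conversely, if n ≡ 3 (mod 4) and n ≡ 5 (mod 11), then by the Chinese remainder theorem n ≡ 27 (mod 44). This is exactly n ≡ 27 (mod 44).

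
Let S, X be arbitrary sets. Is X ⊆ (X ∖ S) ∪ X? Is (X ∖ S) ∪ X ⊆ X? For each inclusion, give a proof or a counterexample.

Forward inclusion. Let x ∈ X. Then either x ∈ X and x ∉ S; or x ∈ S ∩ X. In each case x ∈ (X ∖ S) ∪ X, so X ⊆ (X ∖ S) ∪ X.

Reverse inclusion. Let x ∈ (X ∖ S) ∪ X. Then either x ∈ X and x ∉ S; or x ∈ S ∩ X. In each case x ∈ X, so (X ∖ S) ∪ X ⊆ X.

Both inclusions hold.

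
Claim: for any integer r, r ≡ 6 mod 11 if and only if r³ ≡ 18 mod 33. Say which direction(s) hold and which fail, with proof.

Forward direction. This fails: take r = 17. Then 17 ≡ 6 (mod 11), but 17³ = 4913 ≡ 29 (mod 33), not 18.

Converse. The residues r modulo 33 with r³ ≡ 18 (mod 33) are exactly {6}, and each is ≡ 6 (mod 11).

(⇒) fails; (⇐) holds.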